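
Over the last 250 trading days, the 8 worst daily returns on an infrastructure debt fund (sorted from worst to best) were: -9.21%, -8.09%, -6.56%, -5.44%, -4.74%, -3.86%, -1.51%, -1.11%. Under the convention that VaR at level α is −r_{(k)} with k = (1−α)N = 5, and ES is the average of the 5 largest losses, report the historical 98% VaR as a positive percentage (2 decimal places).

4.74%

k = 5; the 5th lowest return is -4.74%, so VaR = 4.74%.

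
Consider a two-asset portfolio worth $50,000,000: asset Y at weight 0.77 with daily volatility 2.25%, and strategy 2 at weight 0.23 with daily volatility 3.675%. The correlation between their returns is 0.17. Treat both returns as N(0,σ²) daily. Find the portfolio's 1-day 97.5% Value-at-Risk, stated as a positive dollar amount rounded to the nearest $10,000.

$2,010,000

σ_p² = 0.77²·2.25² + 0.23²·3.675² + 2·0.17·0.77·0.23·2.25·3.675 = 4.2139 (%²).
σ_p = √4.2139 = 2.053%.
At 97.5%, z = 1.960.
VaR = 1.960 × 2.053% = 4.024%; on $50,000,000 that is $2,012,000.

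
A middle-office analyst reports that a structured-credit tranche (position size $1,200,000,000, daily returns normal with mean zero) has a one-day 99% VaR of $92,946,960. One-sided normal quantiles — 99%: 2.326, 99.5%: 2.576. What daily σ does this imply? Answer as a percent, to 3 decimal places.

3.330%

VaR as a fraction: $92,946,960 / $1,200,000,000 = 7.746%.
σ = VaR / z = 7.746% / 2.326 = 3.330%.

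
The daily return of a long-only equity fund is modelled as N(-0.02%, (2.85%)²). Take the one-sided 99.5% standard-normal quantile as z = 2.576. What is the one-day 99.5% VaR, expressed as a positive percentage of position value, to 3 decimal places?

7.362%

VaR = −μ + z·σ = −(-0.02%) + 2.576 × 2.85% = 7.362%.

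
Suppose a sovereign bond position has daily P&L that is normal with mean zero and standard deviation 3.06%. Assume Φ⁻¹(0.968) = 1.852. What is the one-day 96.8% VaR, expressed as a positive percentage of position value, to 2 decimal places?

5.67%

VaR = z·σ = 1.852 × 3.06% = 5.667%.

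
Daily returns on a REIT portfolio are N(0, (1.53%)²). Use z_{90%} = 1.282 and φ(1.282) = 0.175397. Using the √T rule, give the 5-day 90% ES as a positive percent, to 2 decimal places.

σ_{5d} = 1.53% × √5 = 3.421%.
ES multiplier = φ(z)/(1−α) = 0.175397/0.1 = 1.754.
ES = 3.421% × 1.754 = 6.000%.

6.00%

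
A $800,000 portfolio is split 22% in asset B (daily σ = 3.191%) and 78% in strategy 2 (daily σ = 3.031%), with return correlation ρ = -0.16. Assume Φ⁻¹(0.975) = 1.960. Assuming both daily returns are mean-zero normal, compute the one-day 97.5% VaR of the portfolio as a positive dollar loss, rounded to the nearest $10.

$36,940

σ_p² = 0.22²·3.191² + 0.78²·3.031² + 2·-0.16·0.22·0.78·3.191·3.031 = 5.5511 (%²).
σ_p = √5.5511 = 2.356%.
VaR = 1.960 × 2.356% = 4.618%; on $800,000 that is $36,944.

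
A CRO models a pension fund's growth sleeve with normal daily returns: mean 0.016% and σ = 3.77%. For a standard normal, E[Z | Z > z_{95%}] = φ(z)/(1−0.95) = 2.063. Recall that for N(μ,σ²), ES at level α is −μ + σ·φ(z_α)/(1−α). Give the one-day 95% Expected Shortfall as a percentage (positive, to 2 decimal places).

ES = −(0.016%) + 3.77% × 2.063 = 7.762%.

7.76%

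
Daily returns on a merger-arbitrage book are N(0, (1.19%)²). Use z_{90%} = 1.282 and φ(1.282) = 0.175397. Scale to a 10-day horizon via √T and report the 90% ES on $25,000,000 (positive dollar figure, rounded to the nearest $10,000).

σ_{10d} = 1.19% × √10 = 3.763%.
ES multiplier = φ(z)/(1−α) = 0.175397/0.1 = 1.754.
ES = 3.763% × 1.754 = 6.600%; on $25,000,000: $1,650,000.

$1,650,000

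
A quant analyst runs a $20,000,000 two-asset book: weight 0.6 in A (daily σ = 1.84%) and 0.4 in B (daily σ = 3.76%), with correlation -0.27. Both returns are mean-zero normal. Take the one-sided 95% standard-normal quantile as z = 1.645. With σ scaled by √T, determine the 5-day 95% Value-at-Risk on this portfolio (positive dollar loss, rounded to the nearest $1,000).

σ_p = √(0.6²·1.84² + 0.4²·3.76² + 2·-0.27·0.6·0.4·1.84·3.76) = 1.608%.
σ_{5d} = 1.608% × √5 = 3.596%.
VaR = 1.645 × 3.596% = 5.915%; on $20,000,000 that is $1,183,000.

$1,183,000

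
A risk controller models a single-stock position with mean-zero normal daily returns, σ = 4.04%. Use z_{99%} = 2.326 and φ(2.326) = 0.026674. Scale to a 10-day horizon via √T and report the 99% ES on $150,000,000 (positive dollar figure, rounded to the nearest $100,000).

$51,100,000

σ_{10d} = 4.04% × √10 = 12.776%.
ES multiplier = φ(z)/(1−α) = 0.026674/0.01 = 2.667.
ES = 12.776% × 2.667 = 34.074%; on $150,000,000: $51,111,000.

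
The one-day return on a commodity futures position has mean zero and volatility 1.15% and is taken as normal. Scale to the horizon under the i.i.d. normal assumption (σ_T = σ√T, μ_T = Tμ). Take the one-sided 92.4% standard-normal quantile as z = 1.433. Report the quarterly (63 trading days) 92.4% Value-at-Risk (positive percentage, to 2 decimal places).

13.08%

σ_{63d} = 1.15% × √63 = 9.128%.
VaR = 1.433 × 9.128% = 13.080%.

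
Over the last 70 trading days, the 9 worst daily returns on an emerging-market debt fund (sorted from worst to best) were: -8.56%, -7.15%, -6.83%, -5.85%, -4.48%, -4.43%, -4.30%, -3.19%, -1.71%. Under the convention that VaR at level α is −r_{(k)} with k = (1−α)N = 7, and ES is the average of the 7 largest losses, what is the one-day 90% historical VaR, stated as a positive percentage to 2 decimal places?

4.30%

k = 7; the 7th lowest return is -4.30%, so VaR = 4.30%.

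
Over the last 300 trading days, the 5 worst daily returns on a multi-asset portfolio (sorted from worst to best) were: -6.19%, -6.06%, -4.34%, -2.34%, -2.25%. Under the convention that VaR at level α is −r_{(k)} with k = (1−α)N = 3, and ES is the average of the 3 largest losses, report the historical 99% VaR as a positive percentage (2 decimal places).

k = 3; the 3rd lowest return is -4.34%, so VaR = 4.34%.

4.34%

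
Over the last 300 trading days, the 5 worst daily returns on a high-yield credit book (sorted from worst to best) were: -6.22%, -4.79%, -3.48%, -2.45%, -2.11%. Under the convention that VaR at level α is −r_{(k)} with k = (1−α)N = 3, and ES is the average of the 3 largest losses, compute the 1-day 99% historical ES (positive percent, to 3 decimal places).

4.830%

The 3 worst returns sum to -14.49%.
ES = −(-14.49%) / 3 = 4.83% ≈ 4.830%.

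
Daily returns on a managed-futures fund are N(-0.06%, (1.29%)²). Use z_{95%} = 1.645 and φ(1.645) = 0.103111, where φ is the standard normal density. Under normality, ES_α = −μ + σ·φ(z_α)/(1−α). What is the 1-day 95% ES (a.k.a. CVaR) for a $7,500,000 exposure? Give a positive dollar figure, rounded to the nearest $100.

Tail multiplier: φ(z)/(1−α) = 0.103111 / 0.05 = 2.062.
ES = −(-0.06%) + 1.29% × 2.062 = 2.720%.
On $7,500,000: 0.02720 × $7,500,000 = $204,000.

$204,000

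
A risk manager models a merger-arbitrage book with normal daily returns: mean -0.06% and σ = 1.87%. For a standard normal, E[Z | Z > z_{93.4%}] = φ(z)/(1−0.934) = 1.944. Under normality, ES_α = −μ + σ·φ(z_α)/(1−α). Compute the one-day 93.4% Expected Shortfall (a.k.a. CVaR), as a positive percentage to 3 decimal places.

3.695%

ES = −(-0.06%) + 1.87% × 1.944 = 3.695%.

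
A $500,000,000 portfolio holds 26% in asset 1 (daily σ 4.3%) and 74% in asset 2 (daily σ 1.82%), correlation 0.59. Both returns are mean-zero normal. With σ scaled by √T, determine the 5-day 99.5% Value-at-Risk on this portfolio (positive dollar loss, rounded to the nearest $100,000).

σ_p = √(0.26²·4.3² + 0.74²·1.82² + 2·0.59·0.26·0.74·4.3·1.82) = 2.200%.
σ_{5d} = 2.200% × √5 = 4.919%.
z(99.5%) = 2.576.
VaR = 2.576 × 4.919% = 12.671%; on $500,000,000 that is $63,355,000.

$63,400,000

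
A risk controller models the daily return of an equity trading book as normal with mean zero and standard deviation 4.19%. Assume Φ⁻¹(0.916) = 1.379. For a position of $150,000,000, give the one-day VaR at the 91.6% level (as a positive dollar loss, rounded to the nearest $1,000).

$8,667,000

VaR = z·σ = 1.379 × 4.19% = 5.778%.
On $150,000,000: 0.05778 × $150,000,000 = $8,667,000.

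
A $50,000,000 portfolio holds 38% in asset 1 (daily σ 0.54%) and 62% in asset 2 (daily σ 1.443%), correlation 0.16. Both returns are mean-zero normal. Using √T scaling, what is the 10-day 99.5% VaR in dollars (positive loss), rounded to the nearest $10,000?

σ_p = √(0.38²·0.54² + 0.62²·1.443² + 2·0.16·0.38·0.62·0.54·1.443) = 0.949%.
σ_{10d} = 0.949% × √10 = 3.001%.
z(99.5%) = 2.576.
VaR = 2.576 × 3.001% = 7.731%; on $50,000,000 that is $3,865,500.

$3,870,000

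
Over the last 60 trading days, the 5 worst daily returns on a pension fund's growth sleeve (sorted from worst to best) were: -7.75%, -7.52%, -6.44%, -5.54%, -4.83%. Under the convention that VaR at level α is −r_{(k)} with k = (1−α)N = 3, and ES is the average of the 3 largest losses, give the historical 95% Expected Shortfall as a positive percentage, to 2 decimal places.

The 3 worst returns sum to -21.71%.
ES = −(-21.71%) / 3 = 7.2366…% ≈ 7.24%.

7.24%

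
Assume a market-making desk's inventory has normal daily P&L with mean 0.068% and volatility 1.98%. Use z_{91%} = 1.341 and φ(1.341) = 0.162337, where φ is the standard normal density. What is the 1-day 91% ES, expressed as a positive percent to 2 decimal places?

3.50%

Tail multiplier: φ(z)/(1−α) = 0.162337 / 0.09 = 1.804.
ES = −(0.068%) + 1.98% × 1.804 = 3.504%.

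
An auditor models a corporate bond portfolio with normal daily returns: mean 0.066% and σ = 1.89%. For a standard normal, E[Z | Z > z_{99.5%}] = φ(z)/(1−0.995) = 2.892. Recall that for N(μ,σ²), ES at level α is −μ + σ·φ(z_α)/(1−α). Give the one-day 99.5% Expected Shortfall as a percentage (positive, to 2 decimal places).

5.40%

ES = −(0.066%) + 1.89% × 2.892 = 5.400%.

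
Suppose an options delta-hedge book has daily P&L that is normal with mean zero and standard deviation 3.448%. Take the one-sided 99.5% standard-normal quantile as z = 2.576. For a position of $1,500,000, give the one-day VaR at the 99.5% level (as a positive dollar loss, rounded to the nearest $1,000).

VaR = z·σ = 2.576 × 3.448% = 8.882%.
On $1,500,000: 0.08882 × $1,500,000 = $133,230.

$133,000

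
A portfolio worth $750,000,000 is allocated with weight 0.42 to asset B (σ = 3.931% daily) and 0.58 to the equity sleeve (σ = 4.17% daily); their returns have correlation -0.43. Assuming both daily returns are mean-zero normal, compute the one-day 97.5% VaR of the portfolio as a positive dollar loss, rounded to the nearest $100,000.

$33,300,000

σ_p² = 0.42²·3.931² + 0.58²·4.17² + 2·-0.43·0.42·0.58·3.931·4.17 = 5.1414 (%²).
σ_p = √5.1414 = 2.267%.
At 97.5%, z = 1.960.
VaR = 1.960 × 2.267% = 4.443%; on $750,000,000 that is $33,322,500.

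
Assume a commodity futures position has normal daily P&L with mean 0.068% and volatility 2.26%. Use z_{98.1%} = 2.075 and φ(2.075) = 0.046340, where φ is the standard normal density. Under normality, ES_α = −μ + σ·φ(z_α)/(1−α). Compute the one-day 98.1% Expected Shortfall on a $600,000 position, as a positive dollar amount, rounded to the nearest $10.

$32,660

Tail multiplier: φ(z)/(1−α) = 0.046340 / 0.019 = 2.439.
ES = −(0.068%) + 2.26% × 2.439 = 5.444%.
On $600,000: 0.05444 × $600,000 = $32,664.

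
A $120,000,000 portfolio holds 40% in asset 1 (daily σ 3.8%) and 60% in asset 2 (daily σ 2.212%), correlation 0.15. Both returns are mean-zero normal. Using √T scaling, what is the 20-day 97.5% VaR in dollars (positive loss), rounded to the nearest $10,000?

$22,750,000

σ_p = √(0.4²·3.8² + 0.6²·2.212² + 2·0.15·0.4·0.6·3.8·2.212) = 2.163%.
σ_{20d} = 2.163% × √20 = 9.673%.
z(97.5%) = 1.960.
VaR = 1.960 × 9.673% = 18.959%; on $120,000,000 that is $22,750,800.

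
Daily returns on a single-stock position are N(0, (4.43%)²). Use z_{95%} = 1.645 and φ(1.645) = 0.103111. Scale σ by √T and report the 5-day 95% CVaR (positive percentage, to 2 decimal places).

20.43%

σ_{5d} = 4.43% × √5 = 9.906%.
ES multiplier = φ(z)/(1−α) = 0.103111/0.05 = 2.062.
ES = 9.906% × 2.062 = 20.426%.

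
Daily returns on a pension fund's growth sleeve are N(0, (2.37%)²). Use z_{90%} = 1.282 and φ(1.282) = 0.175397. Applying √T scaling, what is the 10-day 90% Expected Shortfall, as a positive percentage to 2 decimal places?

σ_{10d} = 2.37% × √10 = 7.495%.
ES multiplier = φ(z)/(1−α) = 0.175397/0.1 = 1.754.
ES = 7.495% × 1.754 = 13.146%.

13.15%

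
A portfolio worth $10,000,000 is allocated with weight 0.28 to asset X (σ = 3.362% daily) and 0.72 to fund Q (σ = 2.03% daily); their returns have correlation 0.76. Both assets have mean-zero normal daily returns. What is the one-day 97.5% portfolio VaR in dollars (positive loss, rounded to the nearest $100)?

σ_p² = 0.28²·3.362² + 0.72²·2.03² + 2·0.76·0.28·0.72·3.362·2.03 = 5.1138 (%²).
σ_p = √5.1138 = 2.261%.
At 97.5%, z = 1.960.
VaR = 1.960 × 2.261% = 4.432%; on $10,000,000 that is $443,200.

$443,200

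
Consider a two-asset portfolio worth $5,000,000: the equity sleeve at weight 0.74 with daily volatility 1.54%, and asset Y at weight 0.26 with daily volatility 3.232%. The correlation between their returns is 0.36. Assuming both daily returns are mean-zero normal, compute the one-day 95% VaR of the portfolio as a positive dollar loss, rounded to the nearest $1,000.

$135,000

σ_p² = 0.74²·1.54² + 0.26²·3.232² + 2·0.36·0.74·0.26·1.54·3.232 = 2.6943 (%²).
σ_p = √2.6943 = 1.641%.
At 95%, z = 1.645.
VaR = 1.645 × 1.641% = 2.699%; on $5,000,000 that is $134,950.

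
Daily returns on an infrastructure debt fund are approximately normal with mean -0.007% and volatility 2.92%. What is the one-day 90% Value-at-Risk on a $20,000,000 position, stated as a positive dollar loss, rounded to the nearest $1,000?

$750,000

At 90% one-sided, z = 1.282.
VaR = −μ + z·σ = −(-0.007%) + 1.282 × 2.92% = 3.750%.
On $20,000,000: 0.03750 × $20,000,000 = $750,000.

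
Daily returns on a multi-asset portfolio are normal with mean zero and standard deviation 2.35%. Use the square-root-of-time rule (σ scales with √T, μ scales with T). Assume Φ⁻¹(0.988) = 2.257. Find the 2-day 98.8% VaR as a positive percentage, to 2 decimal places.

σ_{2d} = 2.35% × √2 = 3.323%.
VaR = 2.257 × 3.323% = 7.500%.

7.50%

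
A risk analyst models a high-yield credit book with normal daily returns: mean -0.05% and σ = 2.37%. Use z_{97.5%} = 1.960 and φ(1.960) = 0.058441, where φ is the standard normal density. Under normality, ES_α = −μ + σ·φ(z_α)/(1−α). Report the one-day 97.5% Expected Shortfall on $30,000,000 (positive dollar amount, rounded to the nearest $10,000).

$1,680,000

Tail multiplier: φ(z)/(1−α) = 0.058441 / 0.025 = 2.338.
ES = −(-0.05%) + 2.37% × 2.338 = 5.591%.
On $30,000,000: 0.05591 × $30,000,000 = $1,677,300.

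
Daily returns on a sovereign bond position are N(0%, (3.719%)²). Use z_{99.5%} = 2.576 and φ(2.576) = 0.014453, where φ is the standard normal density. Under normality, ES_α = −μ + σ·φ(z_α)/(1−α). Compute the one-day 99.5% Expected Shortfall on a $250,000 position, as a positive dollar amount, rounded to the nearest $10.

$26,880

Tail multiplier: φ(z)/(1−α) = 0.014453 / 0.005 = 2.891.
ES = 3.719% × 2.891 = 10.752%.
On $250,000: 0.10752 × $250,000 = $26,880.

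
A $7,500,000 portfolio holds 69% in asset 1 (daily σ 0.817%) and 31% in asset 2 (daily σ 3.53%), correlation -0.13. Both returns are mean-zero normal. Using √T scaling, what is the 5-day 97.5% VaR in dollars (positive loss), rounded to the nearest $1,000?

$383,000

σ_p = √(0.69²·0.817² + 0.31²·3.53² + 2·-0.13·0.69·0.31·0.817·3.53) = 1.164%.
σ_{5d} = 1.164% × √5 = 2.603%.
z(97.5%) = 1.960.
VaR = 1.960 × 2.603% = 5.102%; on $7,500,000 that is $382,650.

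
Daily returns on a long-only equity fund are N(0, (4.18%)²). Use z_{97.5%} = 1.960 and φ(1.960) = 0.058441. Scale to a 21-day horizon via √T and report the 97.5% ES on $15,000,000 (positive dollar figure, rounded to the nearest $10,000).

σ_{21d} = 4.18% × √21 = 19.155%.
ES multiplier = φ(z)/(1−α) = 0.058441/0.025 = 2.338.
ES = 19.155% × 2.338 = 44.784%; on $15,000,000: $6,717,600.

$6,720,000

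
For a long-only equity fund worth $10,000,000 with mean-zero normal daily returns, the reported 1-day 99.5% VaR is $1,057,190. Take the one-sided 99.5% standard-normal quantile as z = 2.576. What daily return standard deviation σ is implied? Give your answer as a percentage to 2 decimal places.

4.10%

VaR as a fraction: $1,057,190 / $10,000,000 = 10.572%.
σ = VaR / z = 10.572% / 2.576 = 4.104%.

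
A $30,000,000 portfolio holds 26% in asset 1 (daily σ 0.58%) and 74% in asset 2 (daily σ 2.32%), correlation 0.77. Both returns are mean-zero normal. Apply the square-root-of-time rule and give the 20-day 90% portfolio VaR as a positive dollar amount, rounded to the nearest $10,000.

$3,160,000

σ_p = √(0.26²·0.58² + 0.74²·2.32² + 2·0.77·0.26·0.74·0.58·2.32) = 1.835%.
σ_{20d} = 1.835% × √20 = 8.206%.
z(90%) = 1.282.
VaR = 1.282 × 8.206% = 10.520%; on $30,000,000 that is $3,156,000.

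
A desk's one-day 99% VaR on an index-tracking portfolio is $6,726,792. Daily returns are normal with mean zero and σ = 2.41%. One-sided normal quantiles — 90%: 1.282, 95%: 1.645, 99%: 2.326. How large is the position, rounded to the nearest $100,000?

$120,000,000

VaR as a fraction of value: z·σ = 2.326 × 2.41% = 5.60566%.
Position = $6,726,792 / 0.0560566 = $120,000,000.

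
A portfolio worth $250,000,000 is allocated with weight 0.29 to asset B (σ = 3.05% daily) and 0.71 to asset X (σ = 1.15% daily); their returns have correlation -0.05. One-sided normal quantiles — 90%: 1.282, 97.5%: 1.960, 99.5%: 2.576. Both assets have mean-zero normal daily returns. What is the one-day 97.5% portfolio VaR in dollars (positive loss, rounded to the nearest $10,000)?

σ_p² = 0.29²·3.05² + 0.71²·1.15² + 2·-0.05·0.29·0.71·3.05·1.15 = 1.3768 (%²).
σ_p = √1.3768 = 1.173%.
VaR = 1.960 × 1.173% = 2.299%; on $250,000,000 that is $5,747,500.

$5,750,000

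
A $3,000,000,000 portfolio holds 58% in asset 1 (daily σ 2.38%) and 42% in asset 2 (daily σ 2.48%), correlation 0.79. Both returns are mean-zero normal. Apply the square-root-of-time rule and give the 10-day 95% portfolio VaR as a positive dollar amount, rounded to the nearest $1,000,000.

σ_p = √(0.58²·2.38² + 0.42²·2.48² + 2·0.79·0.58·0.42·2.38·2.48) = 2.294%.
σ_{10d} = 2.294% × √10 = 7.254%.
z(95%) = 1.645.
VaR = 1.645 × 7.254% = 11.933%; on $3,000,000,000 that is $357,990,000.

$358,000,000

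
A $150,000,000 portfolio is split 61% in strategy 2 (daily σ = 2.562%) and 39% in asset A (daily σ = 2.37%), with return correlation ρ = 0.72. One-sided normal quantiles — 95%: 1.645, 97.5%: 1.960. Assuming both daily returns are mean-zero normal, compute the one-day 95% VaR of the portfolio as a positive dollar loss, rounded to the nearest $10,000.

$5,720,000

σ_p² = 0.61²·2.562² + 0.39²·2.37² + 2·0.72·0.61·0.39·2.562·2.37 = 5.3768 (%²).
σ_p = √5.3768 = 2.319%.
VaR = 1.645 × 2.319% = 3.815%; on $150,000,000 that is $5,722,500.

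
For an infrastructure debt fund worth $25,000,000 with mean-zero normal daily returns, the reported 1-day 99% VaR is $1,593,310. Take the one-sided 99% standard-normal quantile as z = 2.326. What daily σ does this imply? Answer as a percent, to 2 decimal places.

VaR as a fraction: $1,593,310 / $25,000,000 = 6.373%.
σ = VaR / z = 6.373% / 2.326 = 2.740%.

2.74%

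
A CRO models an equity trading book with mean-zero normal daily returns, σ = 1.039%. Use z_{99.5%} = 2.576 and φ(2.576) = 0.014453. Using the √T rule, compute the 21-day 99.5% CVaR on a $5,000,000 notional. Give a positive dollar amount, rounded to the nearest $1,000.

$688,000

σ_{21d} = 1.039% × √21 = 4.761%.
ES multiplier = φ(z)/(1−α) = 0.014453/0.005 = 2.891.
ES = 4.761% × 2.891 = 13.764%; on $5,000,000: $688,200.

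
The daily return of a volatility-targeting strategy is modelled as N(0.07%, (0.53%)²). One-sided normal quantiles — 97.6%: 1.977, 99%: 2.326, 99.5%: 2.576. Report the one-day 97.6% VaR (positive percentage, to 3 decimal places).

VaR = −μ + z·σ = −(0.07%) + 1.977 × 0.53% = 0.978%.

0.978%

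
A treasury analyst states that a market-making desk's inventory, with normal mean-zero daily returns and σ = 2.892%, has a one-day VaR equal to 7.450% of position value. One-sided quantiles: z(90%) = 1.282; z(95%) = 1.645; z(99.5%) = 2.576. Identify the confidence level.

Implied z = VaR/σ = 7.450 / 2.892 = 2.576.
This matches z(99.5%) = 2.576.

99.5%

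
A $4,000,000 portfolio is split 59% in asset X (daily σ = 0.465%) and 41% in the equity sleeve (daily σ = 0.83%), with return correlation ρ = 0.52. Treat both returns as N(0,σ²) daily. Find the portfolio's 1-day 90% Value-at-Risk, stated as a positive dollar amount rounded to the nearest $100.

$27,500

σ_p² = 0.59²·0.465² + 0.41²·0.83² + 2·0.52·0.59·0.41·0.465·0.83 = 0.2882 (%²).
σ_p = √0.2882 = 0.537%.
At 90%, z = 1.282.
VaR = 1.282 × 0.537% = 0.688%; on $4,000,000 that is $27,520.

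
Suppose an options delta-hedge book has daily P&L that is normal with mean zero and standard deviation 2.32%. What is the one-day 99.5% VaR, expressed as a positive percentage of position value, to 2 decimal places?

5.98%

At 99.5% one-sided, z = 2.576.
VaR = z·σ = 2.576 × 2.32% = 5.976%.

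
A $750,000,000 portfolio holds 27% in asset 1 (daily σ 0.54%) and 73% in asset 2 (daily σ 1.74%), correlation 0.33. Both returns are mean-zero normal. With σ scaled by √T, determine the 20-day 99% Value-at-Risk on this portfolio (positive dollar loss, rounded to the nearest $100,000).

σ_p = √(0.27²·0.54² + 0.73²·1.74² + 2·0.33·0.27·0.73·0.54·1.74) = 1.325%.
σ_{20d} = 1.325% × √20 = 5.926%.
z(99%) = 2.326.
VaR = 2.326 × 5.926% = 13.784%; on $750,000,000 that is $103,380,000.

$103,400,000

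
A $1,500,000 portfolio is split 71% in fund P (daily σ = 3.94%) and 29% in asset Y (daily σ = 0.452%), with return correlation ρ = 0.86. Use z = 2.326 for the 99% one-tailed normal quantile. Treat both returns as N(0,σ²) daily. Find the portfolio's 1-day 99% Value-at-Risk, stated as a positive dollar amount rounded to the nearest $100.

σ_p² = 0.71²·3.94² + 0.29²·0.452² + 2·0.86·0.71·0.29·3.94·0.452 = 8.4733 (%²).
σ_p = √8.4733 = 2.911%.
VaR = 2.326 × 2.911% = 6.771%; on $1,500,000 that is $101,565.

$101,600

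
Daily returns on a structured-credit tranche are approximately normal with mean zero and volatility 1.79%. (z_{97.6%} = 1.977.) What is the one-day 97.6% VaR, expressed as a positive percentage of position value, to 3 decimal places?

3.539%

VaR = z·σ = 1.977 × 1.79% = 3.539%.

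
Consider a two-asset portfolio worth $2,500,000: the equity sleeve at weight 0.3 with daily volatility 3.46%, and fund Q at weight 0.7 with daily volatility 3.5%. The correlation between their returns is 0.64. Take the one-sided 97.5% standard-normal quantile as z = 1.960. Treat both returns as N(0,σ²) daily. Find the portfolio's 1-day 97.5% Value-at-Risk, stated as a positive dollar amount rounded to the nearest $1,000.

σ_p² = 0.3²·3.46² + 0.7²·3.5² + 2·0.64·0.3·0.7·3.46·3.5 = 10.3351 (%²).
σ_p = √10.3351 = 3.215%.
VaR = 1.960 × 3.215% = 6.301%; on $2,500,000 that is $157,525.

$158,000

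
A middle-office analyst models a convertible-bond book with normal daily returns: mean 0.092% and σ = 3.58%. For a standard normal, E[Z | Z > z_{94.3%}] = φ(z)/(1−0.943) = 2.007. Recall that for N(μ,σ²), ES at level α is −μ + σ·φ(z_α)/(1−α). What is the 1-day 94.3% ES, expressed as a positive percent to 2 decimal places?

ES = −(0.092%) + 3.58% × 2.007 = 7.093%.

7.09%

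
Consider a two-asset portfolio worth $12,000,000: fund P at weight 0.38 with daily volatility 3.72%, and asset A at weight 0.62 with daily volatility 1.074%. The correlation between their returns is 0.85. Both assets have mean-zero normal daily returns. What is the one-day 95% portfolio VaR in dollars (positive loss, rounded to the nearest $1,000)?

$397,000

σ_p² = 0.38²·3.72² + 0.62²·1.074² + 2·0.85·0.38·0.62·3.72·1.074 = 4.0419 (%²).
σ_p = √4.0419 = 2.010%.
At 95%, z = 1.645.
VaR = 1.645 × 2.010% = 3.306%; on $12,000,000 that is $396,720.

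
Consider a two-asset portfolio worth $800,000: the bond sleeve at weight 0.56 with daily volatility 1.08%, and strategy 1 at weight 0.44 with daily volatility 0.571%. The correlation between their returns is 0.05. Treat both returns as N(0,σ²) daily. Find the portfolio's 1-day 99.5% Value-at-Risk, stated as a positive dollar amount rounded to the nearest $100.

$13,700

σ_p² = 0.56²·1.08² + 0.44²·0.571² + 2·0.05·0.56·0.44·1.08·0.571 = 0.4441 (%²).
σ_p = √0.4441 = 0.666%.
At 99.5%, z = 2.576.
VaR = 2.576 × 0.666% = 1.716%; on $800,000 that is $13,728.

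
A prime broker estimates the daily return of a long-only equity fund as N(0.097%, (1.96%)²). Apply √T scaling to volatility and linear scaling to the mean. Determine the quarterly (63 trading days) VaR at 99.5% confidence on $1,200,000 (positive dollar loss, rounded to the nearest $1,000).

At 99.5%, z = 2.576.
σ_{63d} = 1.96% × √63 = 15.557%; μ_{63d} = 63 × 0.097% = 6.111%.
VaR = −(6.111%) + 2.576 × 15.557% = 33.964%.
On $1,200,000: 0.33964 × $1,200,000 = $407,568.

$408,000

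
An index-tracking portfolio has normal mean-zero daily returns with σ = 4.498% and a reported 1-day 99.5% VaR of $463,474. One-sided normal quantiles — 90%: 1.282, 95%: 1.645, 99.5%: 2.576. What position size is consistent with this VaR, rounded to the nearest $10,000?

VaR as a fraction of value: z·σ = 2.576 × 4.498% = 11.5868%.
Position = $463,474 / 0.115868 = $4,000,001.

$4,000,000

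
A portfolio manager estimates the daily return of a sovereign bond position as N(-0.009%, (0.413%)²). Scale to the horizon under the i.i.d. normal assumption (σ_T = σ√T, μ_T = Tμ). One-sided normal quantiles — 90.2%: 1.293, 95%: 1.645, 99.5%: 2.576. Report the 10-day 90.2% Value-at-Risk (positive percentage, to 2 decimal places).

1.78%

σ_{10d} = 0.413% × √10 = 1.306%; μ_{10d} = 10 × -0.009% = -0.090%.
VaR = −(-0.090%) + 1.293 × 1.306% = 1.779%.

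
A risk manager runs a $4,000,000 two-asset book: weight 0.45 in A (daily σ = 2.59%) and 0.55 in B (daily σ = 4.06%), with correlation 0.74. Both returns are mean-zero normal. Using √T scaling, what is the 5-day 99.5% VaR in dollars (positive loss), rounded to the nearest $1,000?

σ_p = √(0.45²·2.59² + 0.55²·4.06² + 2·0.74·0.45·0.55·2.59·4.06) = 3.193%.
σ_{5d} = 3.193% × √5 = 7.140%.
z(99.5%) = 2.576.
VaR = 2.576 × 7.140% = 18.393%; on $4,000,000 that is $735,720.

$736,000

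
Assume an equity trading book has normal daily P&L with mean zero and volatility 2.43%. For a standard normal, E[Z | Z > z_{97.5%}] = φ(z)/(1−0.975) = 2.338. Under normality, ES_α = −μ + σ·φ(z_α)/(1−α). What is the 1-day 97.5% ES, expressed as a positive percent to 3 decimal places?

ES = 2.43% × 2.338 = 5.681%.

5.681%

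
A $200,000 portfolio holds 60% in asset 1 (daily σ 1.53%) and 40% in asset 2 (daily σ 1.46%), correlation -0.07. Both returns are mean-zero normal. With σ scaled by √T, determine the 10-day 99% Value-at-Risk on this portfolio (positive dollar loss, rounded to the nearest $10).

σ_p = √(0.6²·1.53² + 0.4²·1.46² + 2·-0.07·0.6·0.4·1.53·1.46) = 1.053%.
σ_{10d} = 1.053% × √10 = 3.330%.
z(99%) = 2.326.
VaR = 2.326 × 3.330% = 7.746%; on $200,000 that is $15,492.

$15,490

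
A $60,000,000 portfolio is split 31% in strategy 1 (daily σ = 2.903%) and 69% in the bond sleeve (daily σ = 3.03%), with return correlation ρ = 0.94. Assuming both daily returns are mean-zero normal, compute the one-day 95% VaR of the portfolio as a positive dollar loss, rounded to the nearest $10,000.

$2,910,000

σ_p² = 0.31²·2.903² + 0.69²·3.03² + 2·0.94·0.31·0.69·2.903·3.03 = 8.7181 (%²).
σ_p = √8.7181 = 2.953%.
At 95%, z = 1.645.
VaR = 1.645 × 2.953% = 4.858%; on $60,000,000 that is $2,914,800.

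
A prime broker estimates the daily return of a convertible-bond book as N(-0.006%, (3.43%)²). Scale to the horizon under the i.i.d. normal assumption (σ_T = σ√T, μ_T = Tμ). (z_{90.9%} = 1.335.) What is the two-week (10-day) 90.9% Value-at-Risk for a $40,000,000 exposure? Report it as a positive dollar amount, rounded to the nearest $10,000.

$5,820,000

σ_{10d} = 3.43% × √10 = 10.847%; μ_{10d} = 10 × -0.006% = -0.060%.
VaR = −(-0.060%) + 1.335 × 10.847% = 14.541%.
On $40,000,000: 0.14541 × $40,000,000 = $5,816,400.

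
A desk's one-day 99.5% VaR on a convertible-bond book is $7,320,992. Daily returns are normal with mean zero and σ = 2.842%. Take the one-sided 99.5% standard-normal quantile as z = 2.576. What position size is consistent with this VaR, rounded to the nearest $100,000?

VaR as a fraction of value: z·σ = 2.576 × 2.842% = 7.32099%.
Position = $7,320,992 / 0.0732099 = $100,000,000.

$100,000,000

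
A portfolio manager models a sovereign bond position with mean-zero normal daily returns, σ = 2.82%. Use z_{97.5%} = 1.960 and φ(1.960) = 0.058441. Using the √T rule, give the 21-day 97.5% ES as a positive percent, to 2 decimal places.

30.21%

σ_{21d} = 2.82% × √21 = 12.923%.
ES multiplier = φ(z)/(1−α) = 0.058441/0.025 = 2.338.
ES = 12.923% × 2.338 = 30.214%.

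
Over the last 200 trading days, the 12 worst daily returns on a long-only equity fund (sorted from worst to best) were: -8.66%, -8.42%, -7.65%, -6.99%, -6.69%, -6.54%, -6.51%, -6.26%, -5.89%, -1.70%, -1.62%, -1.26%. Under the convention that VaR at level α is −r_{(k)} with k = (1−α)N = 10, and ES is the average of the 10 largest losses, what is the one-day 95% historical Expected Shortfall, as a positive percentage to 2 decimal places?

6.53%

The 10 worst returns sum to -65.31%.
ES = −(-65.31%) / 10 = 6.531% ≈ 6.53%.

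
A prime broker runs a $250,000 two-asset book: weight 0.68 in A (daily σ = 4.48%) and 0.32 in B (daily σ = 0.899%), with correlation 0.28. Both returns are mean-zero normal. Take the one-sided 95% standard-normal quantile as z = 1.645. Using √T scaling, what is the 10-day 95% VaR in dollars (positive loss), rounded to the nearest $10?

σ_p = √(0.68²·4.48² + 0.32²·0.899² + 2·0.28·0.68·0.32·4.48·0.899) = 3.139%.
σ_{10d} = 3.139% × √10 = 9.926%.
VaR = 1.645 × 9.926% = 16.328%; on $250,000 that is $40,820.

$40,820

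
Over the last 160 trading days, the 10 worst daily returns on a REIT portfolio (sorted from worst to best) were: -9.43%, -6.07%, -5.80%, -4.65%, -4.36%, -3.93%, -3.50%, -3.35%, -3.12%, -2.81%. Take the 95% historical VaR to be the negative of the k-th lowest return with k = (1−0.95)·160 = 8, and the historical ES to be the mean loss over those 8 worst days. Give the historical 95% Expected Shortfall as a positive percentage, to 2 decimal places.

5.14%

The 8 worst returns sum to -41.09%.
ES = −(-41.09%) / 8 = 5.13625% ≈ 5.14%.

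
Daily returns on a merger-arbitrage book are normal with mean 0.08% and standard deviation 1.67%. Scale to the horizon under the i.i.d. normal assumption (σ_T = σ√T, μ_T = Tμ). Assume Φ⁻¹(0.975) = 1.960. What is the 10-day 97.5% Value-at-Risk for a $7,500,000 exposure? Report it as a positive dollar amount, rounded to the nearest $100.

σ_{10d} = 1.67% × √10 = 5.281%; μ_{10d} = 10 × 0.08% = 0.800%.
VaR = −(0.800%) + 1.960 × 5.281% = 9.551%.
On $7,500,000: 0.09551 × $7,500,000 = $716,325.

$716,300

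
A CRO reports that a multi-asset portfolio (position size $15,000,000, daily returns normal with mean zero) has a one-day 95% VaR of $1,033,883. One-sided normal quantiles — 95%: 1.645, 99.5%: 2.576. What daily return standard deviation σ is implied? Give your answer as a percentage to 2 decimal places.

4.19%

VaR as a fraction: $1,033,883 / $15,000,000 = 6.893%.
σ = VaR / z = 6.893% / 1.645 = 4.190%.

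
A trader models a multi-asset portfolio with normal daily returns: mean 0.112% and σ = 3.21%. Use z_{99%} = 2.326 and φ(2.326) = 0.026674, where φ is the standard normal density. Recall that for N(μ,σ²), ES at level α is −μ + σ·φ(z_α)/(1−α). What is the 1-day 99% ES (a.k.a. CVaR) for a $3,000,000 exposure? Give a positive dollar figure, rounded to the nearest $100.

Tail multiplier: φ(z)/(1−α) = 0.026674 / 0.01 = 2.667.
ES = −(0.112%) + 3.21% × 2.667 = 8.449%.
On $3,000,000: 0.08449 × $3,000,000 = $253,470.

$253,500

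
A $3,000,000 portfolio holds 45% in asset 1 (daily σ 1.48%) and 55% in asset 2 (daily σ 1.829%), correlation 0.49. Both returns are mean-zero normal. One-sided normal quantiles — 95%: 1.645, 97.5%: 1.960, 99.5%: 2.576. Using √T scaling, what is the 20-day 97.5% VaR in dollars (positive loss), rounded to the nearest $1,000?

σ_p = √(0.45²·1.48² + 0.55²·1.829² + 2·0.49·0.45·0.55·1.48·1.829) = 1.453%.
σ_{20d} = 1.453% × √20 = 6.498%.
VaR = 1.960 × 6.498% = 12.736%; on $3,000,000 that is $382,080.

$382,000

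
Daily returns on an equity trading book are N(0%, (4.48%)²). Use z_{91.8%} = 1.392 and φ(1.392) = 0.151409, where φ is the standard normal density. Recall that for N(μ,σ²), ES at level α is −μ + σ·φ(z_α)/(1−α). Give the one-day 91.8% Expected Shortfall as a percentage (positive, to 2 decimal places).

Tail multiplier: φ(z)/(1−α) = 0.151409 / 0.082 = 1.846.
ES = 4.48% × 1.846 = 8.270%.

8.27%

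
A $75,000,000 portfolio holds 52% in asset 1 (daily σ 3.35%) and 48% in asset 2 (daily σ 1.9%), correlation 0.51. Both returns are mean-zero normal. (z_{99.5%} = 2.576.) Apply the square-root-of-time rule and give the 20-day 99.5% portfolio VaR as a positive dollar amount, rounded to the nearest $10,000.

σ_p = √(0.52²·3.35² + 0.48²·1.9² + 2·0.51·0.52·0.48·3.35·1.9) = 2.342%.
σ_{20d} = 2.342% × √20 = 10.474%.
VaR = 2.576 × 10.474% = 26.981%; on $75,000,000 that is $20,235,750.

$20,240,000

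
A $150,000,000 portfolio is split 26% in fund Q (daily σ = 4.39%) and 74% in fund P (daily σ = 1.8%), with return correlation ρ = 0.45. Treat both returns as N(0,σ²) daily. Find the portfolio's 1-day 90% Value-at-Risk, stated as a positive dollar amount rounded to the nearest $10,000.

σ_p² = 0.26²·4.39² + 0.74²·1.8² + 2·0.45·0.26·0.74·4.39·1.8 = 4.4453 (%²).
σ_p = √4.4453 = 2.108%.
At 90%, z = 1.282.
VaR = 1.282 × 2.108% = 2.702%; on $150,000,000 that is $4,053,000.

$4,050,000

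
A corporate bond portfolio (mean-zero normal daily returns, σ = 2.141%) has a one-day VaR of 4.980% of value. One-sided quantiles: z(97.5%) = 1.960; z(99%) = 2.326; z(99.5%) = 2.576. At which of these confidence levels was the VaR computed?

Implied z = VaR/σ = 4.980 / 2.141 = 2.326.
This matches z(99%) = 2.326.

99%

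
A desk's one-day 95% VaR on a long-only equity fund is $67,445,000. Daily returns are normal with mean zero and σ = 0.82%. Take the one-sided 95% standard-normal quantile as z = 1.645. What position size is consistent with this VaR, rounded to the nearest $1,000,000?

VaR as a fraction of value: z·σ = 1.645 × 0.82% = 1.3489%.
Position = $67,445,000 / 0.013489 = $5,000,000,000.

$5,000,000,000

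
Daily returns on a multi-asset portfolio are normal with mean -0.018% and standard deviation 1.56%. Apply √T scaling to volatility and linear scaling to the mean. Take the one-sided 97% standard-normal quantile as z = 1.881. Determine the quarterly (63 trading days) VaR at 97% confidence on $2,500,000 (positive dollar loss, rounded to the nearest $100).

σ_{63d} = 1.56% × √63 = 12.382%; μ_{63d} = 63 × -0.018% = -1.134%.
VaR = −(-1.134%) + 1.881 × 12.382% = 24.425%.
On $2,500,000: 0.24425 × $2,500,000 = $610,625.

$610,600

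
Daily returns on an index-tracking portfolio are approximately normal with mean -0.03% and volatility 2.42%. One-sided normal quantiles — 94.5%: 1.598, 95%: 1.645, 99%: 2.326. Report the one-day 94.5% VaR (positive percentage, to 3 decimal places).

3.897%

VaR = −μ + z·σ = −(-0.03%) + 1.598 × 2.42% = 3.897%.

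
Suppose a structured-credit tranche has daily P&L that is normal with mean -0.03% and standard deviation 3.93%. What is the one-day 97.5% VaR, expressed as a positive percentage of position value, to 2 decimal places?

At 97.5% one-sided, z = 1.960.
VaR = −μ + z·σ = −(-0.03%) + 1.960 × 3.93% = 7.733%.

7.73%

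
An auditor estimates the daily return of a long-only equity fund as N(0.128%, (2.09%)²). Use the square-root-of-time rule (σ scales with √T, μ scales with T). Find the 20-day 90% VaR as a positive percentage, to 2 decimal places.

At 90%, z = 1.282.
σ_{20d} = 2.09% × √20 = 9.347%; μ_{20d} = 20 × 0.128% = 2.560%.
VaR = −(2.560%) + 1.282 × 9.347% = 9.423%.

9.42%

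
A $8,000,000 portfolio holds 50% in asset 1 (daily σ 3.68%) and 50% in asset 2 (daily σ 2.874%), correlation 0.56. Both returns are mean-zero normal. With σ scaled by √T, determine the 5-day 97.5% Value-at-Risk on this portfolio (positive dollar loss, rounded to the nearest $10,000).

σ_p = √(0.5²·3.68² + 0.5²·2.874² + 2·0.56·0.5·0.5·3.68·2.874) = 2.900%.
σ_{5d} = 2.900% × √5 = 6.485%.
z(97.5%) = 1.960.
VaR = 1.960 × 6.485% = 12.711%; on $8,000,000 that is $1,016,880.

$1,020,000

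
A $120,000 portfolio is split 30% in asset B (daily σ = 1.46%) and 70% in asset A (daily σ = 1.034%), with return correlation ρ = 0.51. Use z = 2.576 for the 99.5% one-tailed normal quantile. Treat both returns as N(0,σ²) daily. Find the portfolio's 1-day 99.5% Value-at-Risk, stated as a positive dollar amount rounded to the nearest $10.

$3,150

σ_p² = 0.3²·1.46² + 0.7²·1.034² + 2·0.51·0.3·0.7·1.46·1.034 = 1.0391 (%²).
σ_p = √1.0391 = 1.019%.
VaR = 2.576 × 1.019% = 2.625%; on $120,000 that is $3,150.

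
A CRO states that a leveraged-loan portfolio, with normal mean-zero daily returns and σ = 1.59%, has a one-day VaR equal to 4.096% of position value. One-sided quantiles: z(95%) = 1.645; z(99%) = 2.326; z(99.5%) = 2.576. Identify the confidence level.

Implied z = VaR/σ = 4.096 / 1.59 = 2.576.
This matches z(99.5%) = 2.576.

99.5%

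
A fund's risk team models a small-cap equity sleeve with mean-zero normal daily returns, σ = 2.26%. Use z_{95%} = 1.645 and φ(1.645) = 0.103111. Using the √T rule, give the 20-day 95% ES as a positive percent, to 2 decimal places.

σ_{20d} = 2.26% × √20 = 10.107%.
ES multiplier = φ(z)/(1−α) = 0.103111/0.05 = 2.062.
ES = 10.107% × 2.062 = 20.841%.

20.84%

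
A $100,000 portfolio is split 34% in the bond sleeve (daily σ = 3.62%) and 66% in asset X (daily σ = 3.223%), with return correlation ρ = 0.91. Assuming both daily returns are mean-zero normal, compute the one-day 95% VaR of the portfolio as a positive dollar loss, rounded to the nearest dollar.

$5,407

σ_p² = 0.34²·3.62² + 0.66²·3.223² + 2·0.91·0.34·0.66·3.62·3.223 = 10.8048 (%²).
σ_p = √10.8048 = 3.287%.
At 95%, z = 1.645.
VaR = 1.645 × 3.287% = 5.407%; on $100,000 that is $5,407.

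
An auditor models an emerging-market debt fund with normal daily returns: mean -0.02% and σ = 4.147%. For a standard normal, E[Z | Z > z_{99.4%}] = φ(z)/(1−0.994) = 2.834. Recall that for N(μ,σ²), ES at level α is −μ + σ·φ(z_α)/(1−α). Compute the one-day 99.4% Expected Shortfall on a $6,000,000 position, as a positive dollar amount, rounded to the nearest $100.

ES = −(-0.02%) + 4.147% × 2.834 = 11.773%.
On $6,000,000: 0.11773 × $6,000,000 = $706,380.

$706,400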